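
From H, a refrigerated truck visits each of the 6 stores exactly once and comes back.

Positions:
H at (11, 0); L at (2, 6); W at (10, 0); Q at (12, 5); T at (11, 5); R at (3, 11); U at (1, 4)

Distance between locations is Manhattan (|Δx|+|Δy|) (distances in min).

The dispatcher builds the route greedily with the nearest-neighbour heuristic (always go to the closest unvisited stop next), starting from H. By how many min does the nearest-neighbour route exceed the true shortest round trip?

From H: W=1, T=5, Q=6, U=14, L=15, R=19 → choose W (1).
From W: T=6, Q=7, U=13, L=14, R=18 → choose T (6).
From T: Q=1, L=10, U=11, R=14 → choose Q (1).
From Q: L=11, U=12, R=15 → choose L (11).
From L: U=3, R=6 → choose U (3).
From U: R=9 → choose R (9).
NN route H → W → T → Q → L → U → R → H costs 50.
Optimal: H → W → U → L → R → Q → T → H costs 44 (by enumerating all 360 distinct tours).
Excess = 50 − 44 = 6.

6 min longer than the optimal tour.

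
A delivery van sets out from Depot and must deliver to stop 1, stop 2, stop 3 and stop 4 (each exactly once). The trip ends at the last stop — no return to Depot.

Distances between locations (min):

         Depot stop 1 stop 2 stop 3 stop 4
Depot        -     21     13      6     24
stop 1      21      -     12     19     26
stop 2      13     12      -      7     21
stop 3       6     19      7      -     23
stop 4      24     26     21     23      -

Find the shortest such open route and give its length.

There are 4! = 24 possible orderings.
Depot → stop 1 → stop 2 → stop 3 → stop 4: 21+12+7+23 = 63
Depot → stop 1 → stop 2 → stop 4 → stop 3: 21+12+21+23 = 77
Depot → stop 1 → stop 3 → stop 2 → stop 4: 21+19+7+21 = 68
Depot → stop 1 → stop 3 → stop 4 → stop 2: 21+19+23+21 = 84
Depot → stop 1 → stop 4 → stop 2 → stop 3: 21+26+21+7 = 75
Depot → stop 1 → stop 4 → stop 3 → stop 2: 21+26+23+7 = 77
Depot → stop 2 → stop 1 → stop 3 → stop 4: 13+12+19+23 = 67
Depot → stop 2 → stop 1 → stop 4 → stop 3: 13+12+26+23 = 74
Depot → stop 2 → stop 3 → stop 1 → stop 4: 13+7+19+26 = 65
Depot → stop 2 → stop 3 → stop 4 → stop 1: 13+7+23+26 = 69
Depot → stop 2 → stop 4 → stop 1 → stop 3: 13+21+26+19 = 79
Depot → stop 2 → stop 4 → stop 3 → stop 1: 13+21+23+19 = 76
Depot → stop 3 → stop 1 → stop 2 → stop 4: 6+19+12+21 = 58
Depot → stop 3 → stop 1 → stop 4 → stop 2: 6+19+26+21 = 72
… (10 more)
Depot → stop 3 → stop 2 → stop 1 → stop 4: 6+7+12+26 = 51  ← best
The minimum is 51.
One shortest path: Depot → stop 3 → stop 2 → stop 1 → stop 4.

Minimum one-way distance = 51 min.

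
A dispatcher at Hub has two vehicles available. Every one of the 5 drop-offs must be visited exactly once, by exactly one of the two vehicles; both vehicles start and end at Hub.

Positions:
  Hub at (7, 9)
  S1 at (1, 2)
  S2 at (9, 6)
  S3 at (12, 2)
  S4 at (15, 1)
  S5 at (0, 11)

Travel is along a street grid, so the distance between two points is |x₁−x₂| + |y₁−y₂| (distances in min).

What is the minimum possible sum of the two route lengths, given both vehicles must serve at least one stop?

There are 2^4 − 1 = 15 ways to divide the 5 stops into two non-empty groups. For each, the best each vehicle can do is its own shortest tour through its group:
  {S1} + {S2, S3, S4, S5}: 26 + 50 = 76
  {S2} + {S1, S3, S4, S5}: 10 + 50 = 60
  {S1, S2} + {S3, S4, S5}: 30 + 50 = 80
  {S3} + {S1, S2, S4, S5}: 24 + 50 = 74
  {S1, S3} + {S2, S4, S5}: 36 + 50 = 86
  {S2, S3} + {S1, S4, S5}: 24 + 50 = 74
  … (15 splits in total)
Best: vehicle 1 Hub → S2 → Hub = 10; vehicle 2 Hub → S3 → S4 → S1 → S5 → Hub = 50; combined 60.

Minimum combined distance: 60 min.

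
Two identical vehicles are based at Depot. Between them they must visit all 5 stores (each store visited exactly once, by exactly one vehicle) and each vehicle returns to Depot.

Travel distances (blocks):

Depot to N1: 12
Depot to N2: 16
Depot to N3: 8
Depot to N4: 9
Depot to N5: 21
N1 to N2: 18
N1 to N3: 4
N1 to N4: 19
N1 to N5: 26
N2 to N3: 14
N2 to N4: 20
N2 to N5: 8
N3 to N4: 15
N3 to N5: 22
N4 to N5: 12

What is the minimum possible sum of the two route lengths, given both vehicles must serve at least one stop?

Try each way of splitting the stops between the two vehicles (each non-empty) and, for each split, find the best tour for each vehicle:
  {N1} + {N2, N3, N4, N5}: 24 + 51 = 75
  {N2} + {N1, N3, N4, N5}: 32 + 59 = 91
  {N1, N2} + {N3, N4, N5}: 46 + 51 = 97
  {N3} + {N1, N2, N4, N5}: 16 + 59 = 75
  {N1, N3} + {N2, N4, N5}: 24 + 45 = 69
  {N2, N3} + {N1, N4, N5}: 38 + 59 = 97
  … (15 splits in total)
Best: vehicle 1 Depot → N1 → N3 → Depot = 24; vehicle 2 Depot → N2 → N5 → N4 → Depot = 45; combined 69.

Minimum combined distance: 69 blocks.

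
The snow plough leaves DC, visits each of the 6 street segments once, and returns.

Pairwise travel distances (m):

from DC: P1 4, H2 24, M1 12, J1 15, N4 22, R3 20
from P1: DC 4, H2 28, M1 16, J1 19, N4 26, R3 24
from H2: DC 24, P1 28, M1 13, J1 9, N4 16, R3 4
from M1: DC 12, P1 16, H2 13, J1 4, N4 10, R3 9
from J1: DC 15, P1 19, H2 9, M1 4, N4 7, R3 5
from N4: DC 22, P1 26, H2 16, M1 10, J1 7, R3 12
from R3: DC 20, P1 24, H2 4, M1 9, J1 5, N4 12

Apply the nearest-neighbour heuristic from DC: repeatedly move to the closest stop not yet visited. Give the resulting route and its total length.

DC → [P1:4 / M1:12 / J1:15 / R3:20 / N4:22 / H2:24] → P1 (4)
P1 → [M1:16 / J1:19 / R3:24 / N4:26 / H2:28] → M1 (16)
M1 → [J1:4 / R3:9 / N4:10 / H2:13] → J1 (4)
J1 → [R3:5 / N4:7 / H2:9] → R3 (5)
R3 → [H2:4 / N4:12] → H2 (4)
H2 → [N4:16] → N4 (16)
Return N4→DC: 22.
Total = 4 + 16 + 4 + 5 + 4 + 16 + 22 = 71.

Total distance 71 m via the nearest-neighbour route DC → P1 → M1 → J1 → R3 → H2 → N4 → DC.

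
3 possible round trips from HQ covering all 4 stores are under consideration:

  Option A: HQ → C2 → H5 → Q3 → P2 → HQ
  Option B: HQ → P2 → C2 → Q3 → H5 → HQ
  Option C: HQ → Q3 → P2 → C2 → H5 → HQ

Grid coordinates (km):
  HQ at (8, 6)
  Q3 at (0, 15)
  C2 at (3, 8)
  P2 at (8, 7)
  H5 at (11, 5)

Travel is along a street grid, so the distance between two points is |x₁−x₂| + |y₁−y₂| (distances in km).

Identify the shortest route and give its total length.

42 km — Option B is the shortest.

Option A: 7 + 11 + 21 + 16 + 1 = 56
Option B: 1 + 6 + 10 + 21 + 4 = 42
Option C: 17 + 16 + 6 + 11 + 4 = 54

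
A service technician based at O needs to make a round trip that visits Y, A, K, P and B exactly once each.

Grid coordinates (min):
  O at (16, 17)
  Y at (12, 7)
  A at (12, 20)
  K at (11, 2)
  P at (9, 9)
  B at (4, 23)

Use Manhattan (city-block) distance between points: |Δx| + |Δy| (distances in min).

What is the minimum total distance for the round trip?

With 5 stops there are 5!/2 = 60 distinct round trips (a route and its reverse cost the same).
O - Y - A - K - P - B - O: 14+13+19+9+19+18 = 92
O - Y - A - K - B - P - O: 14+13+19+28+19+15 = 108
O - Y - A - P - K - B - O: 14+13+14+9+28+18 = 96
O - Y - A - P - B - K - O: 14+13+14+19+28+20 = 108
O - Y - A - B - K - P - O: 14+13+11+28+9+15 = 90
O - Y - A - B - P - K - O: 14+13+11+19+9+20 = 86
O - Y - K - A - P - B - O: 14+6+19+14+19+18 = 90
O - Y - K - A - B - P - O: 14+6+19+11+19+15 = 84
O - Y - K - P - A - B - O: 14+6+9+14+11+18 = 72
O - Y - K - P - B - A - O: 14+6+9+19+11+7 = 66
O - Y - K - B - A - P - O: 14+6+28+11+14+15 = 88
O - Y - K - B - P - A - O: 14+6+28+19+14+7 = 88
O - Y - P - A - K - B - O: 14+5+14+19+28+18 = 98
O - Y - P - A - B - K - O: 14+5+14+11+28+20 = 92
… (46 more)
The minimum is 66.
One optimal route: O → Y → K → P → B → A → O (or its reverse).

Minimum total distance: 66 min.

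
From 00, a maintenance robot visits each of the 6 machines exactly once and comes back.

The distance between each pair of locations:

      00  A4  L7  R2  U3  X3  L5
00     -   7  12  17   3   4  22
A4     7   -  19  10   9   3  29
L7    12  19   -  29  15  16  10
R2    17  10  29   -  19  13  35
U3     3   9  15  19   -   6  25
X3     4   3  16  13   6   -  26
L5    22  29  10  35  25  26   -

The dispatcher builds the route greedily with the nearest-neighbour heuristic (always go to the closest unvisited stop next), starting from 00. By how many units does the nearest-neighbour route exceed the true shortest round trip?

From 00: U3=3, X3=4, A4=7, L7=12, R2=17, L5=22 → choose U3 (3).
From U3: X3=6, A4=9, L7=15, R2=19, L5=25 → choose X3 (6).
From X3: A4=3, R2=13, L7=16, L5=26 → choose A4 (3).
From A4: R2=10, L7=19, L5=29 → choose R2 (10).
From R2: L7=29, L5=35 → choose L7 (29).
From L7: L5=10 → choose L5 (10).
NN route 00 → U3 → X3 → A4 → R2 → L7 → L5 → 00 costs 83.
Optimal: 00 → L7 → L5 → R2 → A4 → X3 → U3 → 00 costs 79 (by enumerating all 360 distinct tours).
Excess = 83 − 79 = 4.

4 longer than the optimal tour.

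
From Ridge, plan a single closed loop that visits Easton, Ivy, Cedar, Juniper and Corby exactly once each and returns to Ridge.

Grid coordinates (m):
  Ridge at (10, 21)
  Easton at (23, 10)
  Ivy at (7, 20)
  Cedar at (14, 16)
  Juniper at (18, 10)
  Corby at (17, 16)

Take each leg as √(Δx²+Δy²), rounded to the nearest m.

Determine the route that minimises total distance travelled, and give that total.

Minimum total distance: 40 m.

There are 60 distinct closed tours to check (reversals are equivalent).
Ridge → Easton → Ivy → Cedar → Juniper → Corby → Ridge: 17+19+8+7+6+9 = 66
Ridge → Easton → Ivy → Cedar → Corby → Juniper → Ridge: 17+19+8+3+6+14 = 67
Ridge → Easton → Ivy → Juniper → Cedar → Corby → Ridge: 17+19+15+7+3+9 = 70
Ridge → Easton → Ivy → Juniper → Corby → Cedar → Ridge: 17+19+15+6+3+6 = 66
Ridge → Easton → Ivy → Corby → Cedar → Juniper → Ridge: 17+19+11+3+7+14 = 71
Ridge → Easton → Ivy → Corby → Juniper → Cedar → Ridge: 17+19+11+6+7+6 = 66
Ridge → Easton → Cedar → Ivy → Juniper → Corby → Ridge: 17+11+8+15+6+9 = 66
Ridge → Easton → Cedar → Ivy → Corby → Juniper → Ridge: 17+11+8+11+6+14 = 67
Ridge → Easton → Cedar → Juniper → Ivy → Corby → Ridge: 17+11+7+15+11+9 = 70
Ridge → Easton → Cedar → Juniper → Corby → Ivy → Ridge: 17+11+7+6+11+3 = 55
Ridge → Easton → Cedar → Corby → Ivy → Juniper → Ridge: 17+11+3+11+15+14 = 71
Ridge → Easton → Cedar → Corby → Juniper → Ivy → Ridge: 17+11+3+6+15+3 = 55
Ridge → Easton → Juniper → Ivy → Cedar → Corby → Ridge: 17+5+15+8+3+9 = 57
Ridge → Easton → Juniper → Ivy → Corby → Cedar → Ridge: 17+5+15+11+3+6 = 57
… (46 more)
Ridge → Ivy → Cedar → Juniper → Easton → Corby → Ridge: 3+8+7+5+8+9 = 40  ← best
The minimum is 40.
One optimal route: Ridge → Ivy → Cedar → Juniper → Easton → Corby → Ridge (or its reverse).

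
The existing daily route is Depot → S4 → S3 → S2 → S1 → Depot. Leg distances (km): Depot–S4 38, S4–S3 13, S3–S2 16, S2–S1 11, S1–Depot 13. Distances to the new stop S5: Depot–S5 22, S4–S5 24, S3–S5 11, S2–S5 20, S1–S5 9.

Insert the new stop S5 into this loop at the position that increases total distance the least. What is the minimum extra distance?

Adding 8 km by placing S5 on the Depot–S4 leg.

Insertion cost between consecutive stops i–j is d(i,S5) + d(S5,j) − d(i,j):
  between Depot and S4: 22 + 24 − 38 = 8
  between S4 and S3: 24 + 11 − 13 = 22
  between S3 and S2: 11 + 20 − 16 = 15
  between S2 and S1: 20 + 9 − 11 = 18
  between S1 and Depot: 9 + 22 − 13 = 18
Cheapest insertion is between Depot and S4, adding 8.
New total = 91 + 8 = 99.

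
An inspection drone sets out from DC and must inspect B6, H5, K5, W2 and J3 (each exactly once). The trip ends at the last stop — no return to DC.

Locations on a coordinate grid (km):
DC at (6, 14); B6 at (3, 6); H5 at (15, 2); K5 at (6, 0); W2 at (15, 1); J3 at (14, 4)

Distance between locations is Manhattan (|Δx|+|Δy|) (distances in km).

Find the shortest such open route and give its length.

There are 5! = 120 possible orderings.
DC → B6 → H5 → K5 → W2 → J3: 11+16+11+10+4 = 52
DC → B6 → H5 → K5 → J3 → W2: 11+16+11+12+4 = 54
DC → B6 → H5 → W2 → K5 → J3: 11+16+1+10+12 = 50
DC → B6 → H5 → W2 → J3 → K5: 11+16+1+4+12 = 44
DC → B6 → H5 → J3 → K5 → W2: 11+16+3+12+10 = 52
DC → B6 → H5 → J3 → W2 → K5: 11+16+3+4+10 = 44
DC → B6 → K5 → H5 → W2 → J3: 11+9+11+1+4 = 36
DC → B6 → K5 → H5 → J3 → W2: 11+9+11+3+4 = 38
DC → B6 → K5 → W2 → H5 → J3: 11+9+10+1+3 = 34
DC → B6 → K5 → W2 → J3 → H5: 11+9+10+4+3 = 37
DC → B6 → K5 → J3 → H5 → W2: 11+9+12+3+1 = 36
DC → B6 → K5 → J3 → W2 → H5: 11+9+12+4+1 = 37
DC → B6 → W2 → H5 → K5 → J3: 11+17+1+11+12 = 52
DC → B6 → W2 → H5 → J3 → K5: 11+17+1+3+12 = 44
… (106 more)
The minimum is 34.
One shortest path: DC → B6 → K5 → W2 → H5 → J3.

34 km — the minimum one-way total.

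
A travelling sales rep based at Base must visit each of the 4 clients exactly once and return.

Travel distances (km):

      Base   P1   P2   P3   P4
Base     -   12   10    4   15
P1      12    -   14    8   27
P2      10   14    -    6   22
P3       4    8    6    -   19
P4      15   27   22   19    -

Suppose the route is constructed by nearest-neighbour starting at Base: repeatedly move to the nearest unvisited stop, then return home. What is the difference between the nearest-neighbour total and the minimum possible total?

Base: P3=4, P2=10, P1=12, P4=15 ⇒ P3
P3: P2=6, P1=8, P4=19 ⇒ P2
P2: P1=14, P4=22 ⇒ P1
P1: P4=27 ⇒ P4
NN route Base → P3 → P2 → P1 → P4 → Base costs 66.
Optimal: Base → P1 → P3 → P2 → P4 → Base costs 63 (by enumerating all 12 distinct tours).
Excess = 66 − 63 = 3.

The nearest-neighbour route is 3 km longer than optimal.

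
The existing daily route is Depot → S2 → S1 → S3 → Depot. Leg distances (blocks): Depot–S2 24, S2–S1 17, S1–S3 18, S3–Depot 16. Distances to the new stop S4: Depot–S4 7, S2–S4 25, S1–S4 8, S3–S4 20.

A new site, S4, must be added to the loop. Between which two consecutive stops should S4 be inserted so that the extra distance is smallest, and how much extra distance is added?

Insertion cost between consecutive stops i–j is d(i,S4) + d(S4,j) − d(i,j):
  between Depot and S2: 7 + 25 − 24 = 8
  between S2 and S1: 25 + 8 − 17 = 16
  between S1 and S3: 8 + 20 − 18 = 10
  between S3 and Depot: 20 + 7 − 16 = 11
Cheapest insertion is between Depot and S2, adding 8.
New total = 75 + 8 = 83.

Adding 8 blocks by placing S4 on the Depot–S2 leg.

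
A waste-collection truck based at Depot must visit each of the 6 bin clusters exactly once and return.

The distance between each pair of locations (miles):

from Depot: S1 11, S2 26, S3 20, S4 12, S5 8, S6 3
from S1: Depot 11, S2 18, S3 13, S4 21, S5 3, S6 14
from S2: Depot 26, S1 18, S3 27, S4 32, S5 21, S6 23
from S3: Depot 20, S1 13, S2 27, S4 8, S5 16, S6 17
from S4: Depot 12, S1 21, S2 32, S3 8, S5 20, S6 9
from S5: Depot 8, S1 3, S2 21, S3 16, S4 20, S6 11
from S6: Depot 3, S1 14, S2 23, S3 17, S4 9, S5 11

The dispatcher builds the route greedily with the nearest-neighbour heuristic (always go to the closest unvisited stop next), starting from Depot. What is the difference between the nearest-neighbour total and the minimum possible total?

7 miles longer than the optimal tour.

From Depot: S6=3, S5=8, S1=11, S4=12, S3=20, S2=26 → choose S6 (3).
From S6: S4=9, S5=11, S1=14, S3=17, S2=23 → choose S4 (9).
From S4: S3=8, S5=20, S1=21, S2=32 → choose S3 (8).
From S3: S1=13, S5=16, S2=27 → choose S1 (13).
From S1: S5=3, S2=18 → choose S5 (3).
From S5: S2=21 → choose S2 (21).
NN route Depot → S6 → S4 → S3 → S1 → S5 → S2 → Depot costs 83.
Optimal: Depot → S5 → S1 → S2 → S3 → S4 → S6 → Depot costs 76 (by enumerating all 360 distinct tours).
Excess = 83 − 76 = 7.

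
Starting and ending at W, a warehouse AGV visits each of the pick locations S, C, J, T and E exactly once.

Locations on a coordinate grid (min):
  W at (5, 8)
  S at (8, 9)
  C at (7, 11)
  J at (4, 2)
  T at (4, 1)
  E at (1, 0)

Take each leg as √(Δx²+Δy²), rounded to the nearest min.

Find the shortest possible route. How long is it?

Shortest round trip = 27 min.

There are 60 distinct closed tours to check (reversals are equivalent).
W-S-C-J-T-E-W: 3+2+9+1+3+9 = 27
W-S-C-J-E-T-W: 3+2+9+4+3+7 = 28
W-S-C-T-J-E-W: 3+2+10+1+4+9 = 29
W-S-C-T-E-J-W: 3+2+10+3+4+6 = 28
W-S-C-E-J-T-W: 3+2+13+4+1+7 = 30
W-S-C-E-T-J-W: 3+2+13+3+1+6 = 28
W-S-J-C-T-E-W: 3+8+9+10+3+9 = 42
W-S-J-C-E-T-W: 3+8+9+13+3+7 = 43
W-S-J-T-C-E-W: 3+8+1+10+13+9 = 44
W-S-J-T-E-C-W: 3+8+1+3+13+4 = 32
W-S-J-E-C-T-W: 3+8+4+13+10+7 = 45
W-S-J-E-T-C-W: 3+8+4+3+10+4 = 32
W-S-T-C-J-E-W: 3+9+10+9+4+9 = 44
W-S-T-C-E-J-W: 3+9+10+13+4+6 = 45
… (46 more)
The minimum is 27.
One optimal route: W → S → C → J → T → E → W (or its reverse).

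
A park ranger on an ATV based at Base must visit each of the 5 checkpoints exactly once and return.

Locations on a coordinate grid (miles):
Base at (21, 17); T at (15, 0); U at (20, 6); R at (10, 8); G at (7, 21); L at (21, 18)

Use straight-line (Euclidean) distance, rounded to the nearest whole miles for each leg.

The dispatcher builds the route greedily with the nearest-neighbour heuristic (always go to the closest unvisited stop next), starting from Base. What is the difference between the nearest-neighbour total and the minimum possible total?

Base: L=1, U=11, R=14, G=15, T=18 ⇒ L
L: U=12, G=14, R=15, T=19 ⇒ U
U: T=8, R=10, G=20 ⇒ T
T: R=9, G=22 ⇒ R
R: G=13 ⇒ G
NN route Base → L → U → T → R → G → Base costs 58.
Optimal: Base → U → T → R → G → L → Base costs 56 (by enumerating all 60 distinct tours).
Excess = 58 − 56 = 2.

2 miles longer than the optimal tour.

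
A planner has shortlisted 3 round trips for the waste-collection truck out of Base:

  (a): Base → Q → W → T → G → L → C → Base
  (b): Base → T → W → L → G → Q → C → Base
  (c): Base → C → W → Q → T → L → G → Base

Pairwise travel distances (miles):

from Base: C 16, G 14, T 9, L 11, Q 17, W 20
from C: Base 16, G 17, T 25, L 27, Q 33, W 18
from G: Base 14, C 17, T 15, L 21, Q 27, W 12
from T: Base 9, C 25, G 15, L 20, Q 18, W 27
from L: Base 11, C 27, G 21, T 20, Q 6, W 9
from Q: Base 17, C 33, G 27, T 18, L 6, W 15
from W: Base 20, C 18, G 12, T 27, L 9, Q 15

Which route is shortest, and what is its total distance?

(a): 17 + 15 + 27 + 15 + 21 + 27 + 16 = 138
(b): 9 + 27 + 9 + 21 + 27 + 33 + 16 = 142
(c): 16 + 18 + 15 + 18 + 20 + 21 + 14 = 122

122 miles — (c) is the shortest.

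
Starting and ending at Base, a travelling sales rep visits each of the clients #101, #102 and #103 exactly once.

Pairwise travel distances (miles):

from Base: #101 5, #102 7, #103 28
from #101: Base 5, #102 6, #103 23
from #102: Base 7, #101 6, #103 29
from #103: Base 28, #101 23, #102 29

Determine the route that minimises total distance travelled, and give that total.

There are 3 distinct closed tours to check (reversals are equivalent).
Base→#101→#102→#103→Base: 5+6+29+28 = 68
Base→#101→#103→#102→Base: 5+23+29+7 = 64
Base→#102→#101→#103→Base: 7+6+23+28 = 64
The minimum is 64.
One optimal route: Base → #101 → #103 → #102 → Base (or its reverse).

64 miles — the shortest possible round trip.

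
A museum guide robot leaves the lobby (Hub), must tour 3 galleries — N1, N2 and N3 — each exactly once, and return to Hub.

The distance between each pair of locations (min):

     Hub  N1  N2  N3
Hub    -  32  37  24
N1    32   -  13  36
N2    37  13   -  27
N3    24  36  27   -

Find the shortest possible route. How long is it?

Minimum total distance: 96 min.

There are 3 distinct closed tours to check (reversals are equivalent).
Hub → N1 → N2 → N3 → Hub: 32+13+27+24 = 96
Hub → N1 → N3 → N2 → Hub: 32+36+27+37 = 132
Hub → N2 → N1 → N3 → Hub: 37+13+36+24 = 110
The minimum is 96.
One optimal route: Hub → N1 → N2 → N3 → Hub (or its reverse).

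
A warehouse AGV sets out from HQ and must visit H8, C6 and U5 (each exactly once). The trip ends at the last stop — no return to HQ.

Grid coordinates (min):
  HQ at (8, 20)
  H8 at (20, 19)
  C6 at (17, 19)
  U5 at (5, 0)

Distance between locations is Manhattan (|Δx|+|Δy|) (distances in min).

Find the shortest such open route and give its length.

There are 3! = 6 possible orderings.
HQ→H8→C6→U5: 13+3+31 = 47
HQ→H8→U5→C6: 13+34+31 = 78
HQ→C6→H8→U5: 10+3+34 = 47
HQ→C6→U5→H8: 10+31+34 = 75
HQ→U5→H8→C6: 23+34+3 = 60
HQ→U5→C6→H8: 23+31+3 = 57
The minimum is 47.
One shortest path: HQ → H8 → C6 → U5.

Minimum one-way distance = 47 min.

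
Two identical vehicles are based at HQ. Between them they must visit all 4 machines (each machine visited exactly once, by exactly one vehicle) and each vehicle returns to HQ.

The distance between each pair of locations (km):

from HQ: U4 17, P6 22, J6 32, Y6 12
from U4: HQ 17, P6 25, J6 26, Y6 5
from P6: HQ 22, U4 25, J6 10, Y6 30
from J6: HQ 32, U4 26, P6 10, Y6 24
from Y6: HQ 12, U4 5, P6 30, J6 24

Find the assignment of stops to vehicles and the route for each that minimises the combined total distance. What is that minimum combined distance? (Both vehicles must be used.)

98 km — the smallest possible combined total.

Try each way of splitting the stops between the two vehicles (each non-empty) and, for each split, find the best tour for each vehicle:
  {U4} + {P6, J6, Y6}: 34 + 68 = 102
  {P6} + {U4, J6, Y6}: 44 + 75 = 119
  {U4, P6} + {J6, Y6}: 64 + 68 = 132
  {J6} + {U4, P6, Y6}: 64 + 64 = 128
  {U4, J6} + {P6, Y6}: 75 + 64 = 139
  {P6, J6} + {U4, Y6}: 64 + 34 = 98
  … (7 splits in total)
Best: vehicle 1 HQ → P6 → J6 → HQ = 64; vehicle 2 HQ → U4 → Y6 → HQ = 34; combined 98.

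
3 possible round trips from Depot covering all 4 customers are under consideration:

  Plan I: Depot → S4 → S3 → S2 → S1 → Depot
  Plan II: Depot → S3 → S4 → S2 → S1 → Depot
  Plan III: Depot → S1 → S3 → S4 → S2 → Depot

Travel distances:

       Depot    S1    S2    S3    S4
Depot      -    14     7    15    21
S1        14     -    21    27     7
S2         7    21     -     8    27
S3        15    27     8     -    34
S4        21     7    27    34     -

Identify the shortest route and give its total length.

Plan I: 21 + 34 + 8 + 21 + 14 = 98
Plan II: 15 + 34 + 27 + 21 + 14 = 111
Plan III: 14 + 27 + 34 + 27 + 7 = 109

Shortest is Plan I, total 98.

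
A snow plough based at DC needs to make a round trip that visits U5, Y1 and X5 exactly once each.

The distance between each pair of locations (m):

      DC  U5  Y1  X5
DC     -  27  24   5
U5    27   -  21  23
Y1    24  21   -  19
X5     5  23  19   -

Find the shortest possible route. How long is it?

Minimum total distance: 72 m.

There are 3 distinct closed tours to check (reversals are equivalent).
DC-U5-Y1-X5-DC: 27+21+19+5 = 72
DC-U5-X5-Y1-DC: 27+23+19+24 = 93
DC-Y1-U5-X5-DC: 24+21+23+5 = 73
The minimum is 72.
One optimal route: DC → U5 → Y1 → X5 → DC (or its reverse).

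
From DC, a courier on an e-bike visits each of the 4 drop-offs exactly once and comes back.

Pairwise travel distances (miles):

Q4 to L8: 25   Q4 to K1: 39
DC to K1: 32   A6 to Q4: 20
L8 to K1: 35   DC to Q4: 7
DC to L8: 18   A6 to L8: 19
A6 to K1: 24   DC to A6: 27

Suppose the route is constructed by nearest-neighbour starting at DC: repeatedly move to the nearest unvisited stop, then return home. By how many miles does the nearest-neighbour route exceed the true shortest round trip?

From DC: Q4=7, L8=18, A6=27, K1=32 → choose Q4 (7).
From Q4: A6=20, L8=25, K1=39 → choose A6 (20).
From A6: L8=19, K1=24 → choose L8 (19).
From L8: K1=35 → choose K1 (35).
NN route DC → Q4 → A6 → L8 → K1 → DC costs 113.
Optimal: DC → Q4 → A6 → K1 → L8 → DC costs 104 (by enumerating all 12 distinct tours).
Excess = 113 − 104 = 9.

The nearest-neighbour route is 9 miles longer than optimal.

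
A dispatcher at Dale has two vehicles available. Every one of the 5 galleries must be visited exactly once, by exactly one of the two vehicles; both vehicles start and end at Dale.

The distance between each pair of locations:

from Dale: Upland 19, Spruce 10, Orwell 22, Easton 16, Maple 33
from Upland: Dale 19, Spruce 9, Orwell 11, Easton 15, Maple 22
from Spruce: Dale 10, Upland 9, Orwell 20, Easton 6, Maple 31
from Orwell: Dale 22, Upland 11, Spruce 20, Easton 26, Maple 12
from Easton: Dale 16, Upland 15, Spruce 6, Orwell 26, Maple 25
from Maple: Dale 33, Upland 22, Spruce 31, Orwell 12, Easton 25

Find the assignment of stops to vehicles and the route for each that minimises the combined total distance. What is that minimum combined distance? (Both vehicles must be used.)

103 — the smallest possible combined total.

Check every non-empty split of the stops between the two vehicles; for each half take its own optimal tour:
  {Upland} + {Spruce, Orwell, Easton, Maple}: 38 + 75 = 113
  {Spruce} + {Upland, Orwell, Easton, Maple}: 20 + 83 = 103
  {Upland, Spruce} + {Orwell, Easton, Maple}: 38 + 75 = 113
  {Orwell} + {Upland, Spruce, Easton, Maple}: 44 + 82 = 126
  {Upland, Orwell} + {Spruce, Easton, Maple}: 52 + 74 = 126
  {Spruce, Orwell} + {Upland, Easton, Maple}: 52 + 82 = 134
  … (15 splits in total)
Best: vehicle 1 Dale → Spruce → Dale = 20; vehicle 2 Dale → Upland → Orwell → Maple → Easton → Dale = 83; combined 103.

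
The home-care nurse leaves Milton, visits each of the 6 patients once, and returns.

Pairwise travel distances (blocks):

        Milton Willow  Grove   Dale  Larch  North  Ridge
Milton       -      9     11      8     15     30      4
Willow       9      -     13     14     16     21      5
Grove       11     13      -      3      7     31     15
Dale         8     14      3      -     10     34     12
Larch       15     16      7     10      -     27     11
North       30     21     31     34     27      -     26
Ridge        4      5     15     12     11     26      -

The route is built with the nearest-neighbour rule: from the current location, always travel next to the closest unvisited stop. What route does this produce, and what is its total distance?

Total distance 92 blocks via the nearest-neighbour route Milton → Ridge → Willow → Grove → Dale → Larch → North → Milton.

Milton → [Ridge:4 / Dale:8 / Willow:9 / Grove:11 / Larch:15 / North:30] → Ridge (4)
Ridge → [Willow:5 / Larch:11 / Dale:12 / Grove:15 / North:26] → Willow (5)
Willow → [Grove:13 / Dale:14 / Larch:16 / North:21] → Grove (13)
Grove → [Dale:3 / Larch:7 / North:31] → Dale (3)
Dale → [Larch:10 / North:34] → Larch (10)
Larch → [North:27] → North (27)
Return North→Milton: 30.
Total = 4 + 5 + 13 + 3 + 10 + 27 + 30 = 92.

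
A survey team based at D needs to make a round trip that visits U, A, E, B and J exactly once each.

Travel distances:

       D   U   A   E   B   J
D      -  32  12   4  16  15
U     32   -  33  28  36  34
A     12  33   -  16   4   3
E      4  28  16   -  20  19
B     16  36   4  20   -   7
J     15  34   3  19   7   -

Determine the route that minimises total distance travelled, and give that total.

Shortest round trip = 89.

There are 60 distinct closed tours to check (reversals are equivalent).
D-U-A-E-B-J-D: 32+33+16+20+7+15 = 123
D-U-A-E-J-B-D: 32+33+16+19+7+16 = 123
D-U-A-B-E-J-D: 32+33+4+20+19+15 = 123
D-U-A-B-J-E-D: 32+33+4+7+19+4 = 99
D-U-A-J-E-B-D: 32+33+3+19+20+16 = 123
D-U-A-J-B-E-D: 32+33+3+7+20+4 = 99
D-U-E-A-B-J-D: 32+28+16+4+7+15 = 102
D-U-E-A-J-B-D: 32+28+16+3+7+16 = 102
D-U-E-B-A-J-D: 32+28+20+4+3+15 = 102
D-U-E-B-J-A-D: 32+28+20+7+3+12 = 102
D-U-E-J-A-B-D: 32+28+19+3+4+16 = 102
D-U-E-J-B-A-D: 32+28+19+7+4+12 = 102
D-U-B-A-E-J-D: 32+36+4+16+19+15 = 122
D-U-B-A-J-E-D: 32+36+4+3+19+4 = 98
… (46 more)
D-A-B-J-U-E-D: 12+4+7+34+28+4 = 89  ← best
The minimum is 89.
One optimal route: D → A → B → J → U → E → D (or its reverse).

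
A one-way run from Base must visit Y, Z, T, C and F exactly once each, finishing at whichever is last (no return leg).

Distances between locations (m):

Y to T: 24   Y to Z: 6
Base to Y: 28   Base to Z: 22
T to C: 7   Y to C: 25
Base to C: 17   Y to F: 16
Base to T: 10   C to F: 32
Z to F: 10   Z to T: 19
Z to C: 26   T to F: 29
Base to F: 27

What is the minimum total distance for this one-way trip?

Shortest open route: 58 m.

There are 5! = 120 possible orderings.
Base→Y→Z→T→C→F: 28+6+19+7+32 = 92
Base→Y→Z→T→F→C: 28+6+19+29+32 = 114
Base→Y→Z→C→T→F: 28+6+26+7+29 = 96
Base→Y→Z→C→F→T: 28+6+26+32+29 = 121
Base→Y→Z→F→T→C: 28+6+10+29+7 = 80
Base→Y→Z→F→C→T: 28+6+10+32+7 = 83
Base→Y→T→Z→C→F: 28+24+19+26+32 = 129
Base→Y→T→Z→F→C: 28+24+19+10+32 = 113
Base→Y→T→C→Z→F: 28+24+7+26+10 = 95
Base→Y→T→C→F→Z: 28+24+7+32+10 = 101
Base→Y→T→F→Z→C: 28+24+29+10+26 = 117
Base→Y→T→F→C→Z: 28+24+29+32+26 = 139
Base→Y→C→Z→T→F: 28+25+26+19+29 = 127
Base→Y→C→Z→F→T: 28+25+26+10+29 = 118
… (106 more)
Base→T→C→Y→Z→F: 10+7+25+6+10 = 58  ← best
The minimum is 58.
One shortest path: Base → T → C → Y → Z → F.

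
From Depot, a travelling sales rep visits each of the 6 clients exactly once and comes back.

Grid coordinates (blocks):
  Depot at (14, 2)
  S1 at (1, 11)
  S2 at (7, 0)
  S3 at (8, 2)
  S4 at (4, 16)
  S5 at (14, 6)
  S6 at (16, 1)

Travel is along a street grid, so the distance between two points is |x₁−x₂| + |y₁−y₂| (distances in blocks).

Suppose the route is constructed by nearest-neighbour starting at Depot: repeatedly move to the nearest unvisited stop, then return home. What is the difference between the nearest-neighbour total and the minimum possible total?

The nearest-neighbour route is 8 blocks longer than optimal.

Depot: S6=3, S5=4, S3=6, S2=9, S1=22, S4=24 ⇒ S6
S6: S5=7, S3=9, S2=10, S1=25, S4=27 ⇒ S5
S5: S3=10, S2=13, S1=18, S4=20 ⇒ S3
S3: S2=3, S1=16, S4=18 ⇒ S2
S2: S1=17, S4=19 ⇒ S1
S1: S4=8 ⇒ S4
NN route Depot → S6 → S5 → S3 → S2 → S1 → S4 → Depot costs 72.
Optimal: Depot → S3 → S2 → S1 → S4 → S5 → S6 → Depot costs 64 (by enumerating all 360 distinct tours).
Excess = 72 − 64 = 8.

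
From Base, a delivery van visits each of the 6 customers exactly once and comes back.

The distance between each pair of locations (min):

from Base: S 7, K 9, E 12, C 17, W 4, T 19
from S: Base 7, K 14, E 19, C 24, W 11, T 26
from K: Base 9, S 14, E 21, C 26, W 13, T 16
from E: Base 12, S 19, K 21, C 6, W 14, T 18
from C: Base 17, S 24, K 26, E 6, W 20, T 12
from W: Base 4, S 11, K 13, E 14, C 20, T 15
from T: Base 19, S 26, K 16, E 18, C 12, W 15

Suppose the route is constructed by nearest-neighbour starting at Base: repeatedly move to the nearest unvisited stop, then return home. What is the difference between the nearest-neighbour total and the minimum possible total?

Excess over optimum: 2 min.

From Base: W=4, S=7, K=9, E=12, C=17, T=19 → choose W (4).
From W: S=11, K=13, E=14, T=15, C=20 → choose S (11).
From S: K=14, E=19, C=24, T=26 → choose K (14).
From K: T=16, E=21, C=26 → choose T (16).
From T: C=12, E=18 → choose C (12).
From C: E=6 → choose E (6).
NN route Base → W → S → K → T → C → E → Base costs 75.
Optimal: Base → S → K → T → C → E → W → Base costs 73 (by enumerating all 360 distinct tours).
Excess = 75 − 73 = 2.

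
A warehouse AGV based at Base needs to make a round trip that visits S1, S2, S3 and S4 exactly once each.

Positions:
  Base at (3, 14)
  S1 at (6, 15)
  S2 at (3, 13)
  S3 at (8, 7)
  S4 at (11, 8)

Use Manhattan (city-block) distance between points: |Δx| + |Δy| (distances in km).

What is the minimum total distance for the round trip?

Minimum total distance: 32 km.

There are 12 distinct closed tours to check (reversals are equivalent).
Base - S1 - S2 - S3 - S4 - Base: 4+5+11+4+14 = 38
Base - S1 - S2 - S4 - S3 - Base: 4+5+13+4+12 = 38
Base - S1 - S3 - S2 - S4 - Base: 4+10+11+13+14 = 52
Base - S1 - S3 - S4 - S2 - Base: 4+10+4+13+1 = 32
Base - S1 - S4 - S2 - S3 - Base: 4+12+13+11+12 = 52
Base - S1 - S4 - S3 - S2 - Base: 4+12+4+11+1 = 32
Base - S2 - S1 - S3 - S4 - Base: 1+5+10+4+14 = 34
Base - S2 - S1 - S4 - S3 - Base: 1+5+12+4+12 = 34
Base - S2 - S3 - S1 - S4 - Base: 1+11+10+12+14 = 48
Base - S2 - S4 - S1 - S3 - Base: 1+13+12+10+12 = 48
Base - S3 - S1 - S2 - S4 - Base: 12+10+5+13+14 = 54
Base - S3 - S2 - S1 - S4 - Base: 12+11+5+12+14 = 54
The minimum is 32.
One optimal route: Base → S1 → S3 → S4 → S2 → Base (or its reverse).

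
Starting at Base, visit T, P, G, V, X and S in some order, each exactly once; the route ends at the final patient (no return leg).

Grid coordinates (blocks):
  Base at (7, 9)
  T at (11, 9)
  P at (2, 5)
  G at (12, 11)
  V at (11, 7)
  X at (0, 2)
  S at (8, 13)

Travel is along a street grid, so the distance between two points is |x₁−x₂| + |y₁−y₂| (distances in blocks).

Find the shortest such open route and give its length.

There are 6! = 720 possible orderings.
Base → T → P → G → V → X → S: 4+13+16+5+16+19 = 73
Base → T → P → G → V → S → X: 4+13+16+5+9+19 = 66
Base → T → P → G → X → V → S: 4+13+16+21+16+9 = 79
Base → T → P → G → X → S → V: 4+13+16+21+19+9 = 82
Base → T → P → G → S → V → X: 4+13+16+6+9+16 = 64
Base → T → P → G → S → X → V: 4+13+16+6+19+16 = 74
Base → T → P → V → G → X → S: 4+13+11+5+21+19 = 73
Base → T → P → V → G → S → X: 4+13+11+5+6+19 = 58
… (712 more)
Base → S → G → T → V → P → X: 5+6+3+2+11+5 = 32  ← best
The minimum is 32.
One shortest path: Base → S → G → T → V → P → X.

Shortest open route: 32 blocks.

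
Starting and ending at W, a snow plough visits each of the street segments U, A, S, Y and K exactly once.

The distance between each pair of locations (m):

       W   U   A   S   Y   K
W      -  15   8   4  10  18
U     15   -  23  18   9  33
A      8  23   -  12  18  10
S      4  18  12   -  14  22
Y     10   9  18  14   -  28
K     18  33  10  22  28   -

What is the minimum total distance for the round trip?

W→U→A→S→Y→K→W: 15+23+12+14+28+18 = 110
W→U→A→S→K→Y→W: 15+23+12+22+28+10 = 110
W→U→A→Y→S→K→W: 15+23+18+14+22+18 = 110
W→U→A→Y→K→S→W: 15+23+18+28+22+4 = 110
W→U→A→K→S→Y→W: 15+23+10+22+14+10 = 94
W→U→A→K→Y→S→W: 15+23+10+28+14+4 = 94
W→U→S→A→Y→K→W: 15+18+12+18+28+18 = 109
W→U→S→A→K→Y→W: 15+18+12+10+28+10 = 93
W→U→S→Y→A→K→W: 15+18+14+18+10+18 = 93
W→U→S→Y→K→A→W: 15+18+14+28+10+8 = 93
W→U→S→K→A→Y→W: 15+18+22+10+18+10 = 93
W→U→S→K→Y→A→W: 15+18+22+28+18+8 = 109
W→U→Y→A→S→K→W: 15+9+18+12+22+18 = 94
W→U→Y→A→K→S→W: 15+9+18+10+22+4 = 78
… (46 more)
W→A→K→S→U→Y→W: 8+10+22+18+9+10 = 77  ← best
The minimum is 77.
One optimal route: W → A → K → S → U → Y → W (or its reverse).

Minimum total distance: 77 m.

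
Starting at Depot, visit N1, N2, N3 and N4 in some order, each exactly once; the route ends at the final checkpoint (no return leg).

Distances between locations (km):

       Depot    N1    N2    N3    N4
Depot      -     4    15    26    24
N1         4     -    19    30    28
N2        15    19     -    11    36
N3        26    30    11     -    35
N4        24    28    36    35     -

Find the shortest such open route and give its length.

Shortest open route: 69 km.

There are 4! = 24 possible orderings.
Depot - N1 - N2 - N3 - N4: 4+19+11+35 = 69
Depot - N1 - N2 - N4 - N3: 4+19+36+35 = 94
Depot - N1 - N3 - N2 - N4: 4+30+11+36 = 81
Depot - N1 - N3 - N4 - N2: 4+30+35+36 = 105
Depot - N1 - N4 - N2 - N3: 4+28+36+11 = 79
Depot - N1 - N4 - N3 - N2: 4+28+35+11 = 78
Depot - N2 - N1 - N3 - N4: 15+19+30+35 = 99
Depot - N2 - N1 - N4 - N3: 15+19+28+35 = 97
Depot - N2 - N3 - N1 - N4: 15+11+30+28 = 84
Depot - N2 - N3 - N4 - N1: 15+11+35+28 = 89
Depot - N2 - N4 - N1 - N3: 15+36+28+30 = 109
Depot - N2 - N4 - N3 - N1: 15+36+35+30 = 116
Depot - N3 - N1 - N2 - N4: 26+30+19+36 = 111
Depot - N3 - N1 - N4 - N2: 26+30+28+36 = 120
… (10 more)
The minimum is 69.
One shortest path: Depot → N1 → N2 → N3 → N4.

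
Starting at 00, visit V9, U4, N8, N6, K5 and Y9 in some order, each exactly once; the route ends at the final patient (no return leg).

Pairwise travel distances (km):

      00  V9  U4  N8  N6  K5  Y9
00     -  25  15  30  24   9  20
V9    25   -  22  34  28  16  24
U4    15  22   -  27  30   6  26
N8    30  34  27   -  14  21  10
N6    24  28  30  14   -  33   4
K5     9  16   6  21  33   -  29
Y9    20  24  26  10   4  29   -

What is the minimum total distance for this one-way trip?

Minimum one-way distance = 79 km.

There are 6! = 720 possible orderings.
00 → V9 → U4 → N8 → N6 → K5 → Y9: 25+22+27+14+33+29 = 150
00 → V9 → U4 → N8 → N6 → Y9 → K5: 25+22+27+14+4+29 = 121
00 → V9 → U4 → N8 → K5 → N6 → Y9: 25+22+27+21+33+4 = 132
00 → V9 → U4 → N8 → K5 → Y9 → N6: 25+22+27+21+29+4 = 128
00 → V9 → U4 → N8 → Y9 → N6 → K5: 25+22+27+10+4+33 = 121
00 → V9 → U4 → N8 → Y9 → K5 → N6: 25+22+27+10+29+33 = 146
00 → V9 → U4 → N6 → N8 → K5 → Y9: 25+22+30+14+21+29 = 141
00 → V9 → U4 → N6 → N8 → Y9 → K5: 25+22+30+14+10+29 = 130
… (712 more)
00 → U4 → K5 → V9 → N6 → Y9 → N8: 15+6+16+28+4+10 = 79  ← best
The minimum is 79.
One shortest path: 00 → U4 → K5 → V9 → N6 → Y9 → N8.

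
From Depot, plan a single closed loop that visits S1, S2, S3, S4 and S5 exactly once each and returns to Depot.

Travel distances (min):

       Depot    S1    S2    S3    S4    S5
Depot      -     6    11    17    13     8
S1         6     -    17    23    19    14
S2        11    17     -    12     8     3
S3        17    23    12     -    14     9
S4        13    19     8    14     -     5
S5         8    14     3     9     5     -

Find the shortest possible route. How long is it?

Minimum total distance: 62 min.

There are 60 distinct closed tours to check (reversals are equivalent).
Depot-S1-S2-S3-S4-S5-Depot: 6+17+12+14+5+8 = 62
Depot-S1-S2-S3-S5-S4-Depot: 6+17+12+9+5+13 = 62
Depot-S1-S2-S4-S3-S5-Depot: 6+17+8+14+9+8 = 62
Depot-S1-S2-S4-S5-S3-Depot: 6+17+8+5+9+17 = 62
Depot-S1-S2-S5-S3-S4-Depot: 6+17+3+9+14+13 = 62
Depot-S1-S2-S5-S4-S3-Depot: 6+17+3+5+14+17 = 62
Depot-S1-S3-S2-S4-S5-Depot: 6+23+12+8+5+8 = 62
Depot-S1-S3-S2-S5-S4-Depot: 6+23+12+3+5+13 = 62
Depot-S1-S3-S4-S2-S5-Depot: 6+23+14+8+3+8 = 62
Depot-S1-S3-S4-S5-S2-Depot: 6+23+14+5+3+11 = 62
Depot-S1-S3-S5-S2-S4-Depot: 6+23+9+3+8+13 = 62
Depot-S1-S3-S5-S4-S2-Depot: 6+23+9+5+8+11 = 62
Depot-S1-S4-S2-S3-S5-Depot: 6+19+8+12+9+8 = 62
Depot-S1-S4-S2-S5-S3-Depot: 6+19+8+3+9+17 = 62
… (46 more)
The minimum is 62.
One optimal route: Depot → S1 → S2 → S3 → S4 → S5 → Depot (or its reverse).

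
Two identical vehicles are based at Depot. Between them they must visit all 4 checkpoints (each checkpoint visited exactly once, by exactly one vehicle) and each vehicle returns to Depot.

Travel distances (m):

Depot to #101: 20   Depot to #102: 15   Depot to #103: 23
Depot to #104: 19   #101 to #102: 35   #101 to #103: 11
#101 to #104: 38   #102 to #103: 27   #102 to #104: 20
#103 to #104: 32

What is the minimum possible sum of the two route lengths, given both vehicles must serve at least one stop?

Minimum combined distance: 108 m.

Try each way of splitting the stops between the two vehicles (each non-empty) and, for each split, find the best tour for each vehicle:
  {#101} + {#102, #103, #104}: 40 + 89 = 129
  {#102} + {#101, #103, #104}: 30 + 82 = 112
  {#101, #102} + {#103, #104}: 70 + 74 = 144
  {#103} + {#101, #102, #104}: 46 + 93 = 139
  {#101, #103} + {#102, #104}: 54 + 54 = 108
  {#102, #103} + {#101, #104}: 65 + 77 = 142
  … (7 splits in total)
Best: vehicle 1 Depot → #101 → #103 → Depot = 54; vehicle 2 Depot → #102 → #104 → Depot = 54; combined 108.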